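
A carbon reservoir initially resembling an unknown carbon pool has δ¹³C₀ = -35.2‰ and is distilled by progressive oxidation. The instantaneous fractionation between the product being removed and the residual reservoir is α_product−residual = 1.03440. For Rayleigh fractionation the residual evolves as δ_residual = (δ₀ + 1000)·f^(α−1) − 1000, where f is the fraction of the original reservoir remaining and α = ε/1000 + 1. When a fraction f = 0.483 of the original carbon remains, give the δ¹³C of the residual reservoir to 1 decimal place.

Rayleigh residual: δ_res = (δ₀ + 1000)·f^(α−1) − 1000
α − 1 = 0.03440
f^(α−1) = 0.483^(0.03440) = 0.975277
δ_res = (-35.2 + 1000) × 0.975277 − 1000 = 940.947 − 1000 = -59.05‰

-59.1‰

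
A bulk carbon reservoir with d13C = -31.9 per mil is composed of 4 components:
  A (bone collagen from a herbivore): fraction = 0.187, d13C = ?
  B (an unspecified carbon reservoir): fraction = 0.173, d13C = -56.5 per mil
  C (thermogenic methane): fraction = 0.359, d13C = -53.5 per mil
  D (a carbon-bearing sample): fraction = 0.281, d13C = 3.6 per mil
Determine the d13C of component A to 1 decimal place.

Isotope mass balance: δ_bulk = Σ fᵢ·δᵢ.
-31.9 = 0.187×δ_A + 0.173×(-56.5) + 0.359×(-53.5) + 0.281×(3.6)
0.187·δ_A = -31.9 − (-27.969) = -3.931
δ_A = -3.931 / 0.187 = -21.02 per mil

-21.0 per mil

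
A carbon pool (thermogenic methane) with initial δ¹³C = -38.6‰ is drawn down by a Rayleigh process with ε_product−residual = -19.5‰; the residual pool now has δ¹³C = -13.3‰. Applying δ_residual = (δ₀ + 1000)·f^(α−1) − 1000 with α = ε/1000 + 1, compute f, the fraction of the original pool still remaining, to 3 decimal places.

α − 1 = ε/1000 = -0.0195
(δ_res + 1000)/(δ₀ + 1000) = (-13.3 + 1000)/(-38.6 + 1000) = 986.7/961.4 = 1.026316
f = 1.026316^(1/-0.0195) = exp(ln(1.026316)/-0.0195) = exp(0.02598/-0.0195)
f = exp(-1.3321) = 0.2639

0.264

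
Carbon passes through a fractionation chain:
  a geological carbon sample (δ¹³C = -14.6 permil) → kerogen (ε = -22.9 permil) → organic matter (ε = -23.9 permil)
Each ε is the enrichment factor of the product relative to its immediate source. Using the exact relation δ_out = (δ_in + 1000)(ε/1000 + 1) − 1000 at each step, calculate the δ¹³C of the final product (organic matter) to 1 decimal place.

step 1: δ = (-14.60 + 1000)·(-22.9/1000 + 1) − 1000 = -37.17 permil
step 2: δ = (-37.17 + 1000)·(-23.9/1000 + 1) − 1000 = -60.18 permil

-60.2 permil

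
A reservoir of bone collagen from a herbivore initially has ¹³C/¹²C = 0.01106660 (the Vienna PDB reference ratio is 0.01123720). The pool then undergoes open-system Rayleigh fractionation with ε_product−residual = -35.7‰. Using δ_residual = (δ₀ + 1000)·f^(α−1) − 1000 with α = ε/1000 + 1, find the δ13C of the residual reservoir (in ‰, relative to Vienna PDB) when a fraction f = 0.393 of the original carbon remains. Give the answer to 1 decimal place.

18.2‰

δ₀ = (0.01106660/0.01123720 − 1)×1000 = (0.984818 − 1)×1000 = -15.182‰
α − 1 = ε/1000 = -0.0357
f^(α−1) = 0.393^(-0.0357) = 1.033904
δ_res = (-15.182 + 1000) × 1.033904 − 1000 = 1018.207 − 1000 = 18.21‰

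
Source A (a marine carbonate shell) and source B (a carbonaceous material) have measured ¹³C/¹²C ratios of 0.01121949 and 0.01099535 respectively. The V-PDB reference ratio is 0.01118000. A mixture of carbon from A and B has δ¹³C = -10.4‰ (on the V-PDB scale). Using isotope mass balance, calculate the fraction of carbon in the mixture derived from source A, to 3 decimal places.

δ_A = (0.01121949/0.01118000 − 1)×1000 = (1.003532 − 1)×1000 = 3.532‰
δ_B = (0.01099535/0.01118000 − 1)×1000 = (0.983484 − 1)×1000 = -16.516‰
f_A = (δ_mix − δ_B)/(δ_A − δ_B) = (-10.4 − (-16.516))/(3.532 − (-16.516))
f_A = 6.116 / 20.048 = 0.3051

0.305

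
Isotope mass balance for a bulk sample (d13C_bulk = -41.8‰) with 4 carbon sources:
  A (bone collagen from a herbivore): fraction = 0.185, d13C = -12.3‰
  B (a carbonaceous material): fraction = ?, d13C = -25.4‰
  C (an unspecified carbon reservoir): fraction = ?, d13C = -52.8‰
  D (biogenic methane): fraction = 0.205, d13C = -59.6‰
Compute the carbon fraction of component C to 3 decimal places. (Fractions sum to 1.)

Let f_C and f_B be the unknown fractions; fractions sum to 1 so f_C + f_B = 0.610.
Mass balance: Σ fᵢ·δᵢ = δ_bulk ⇒ f_C·(-52.8) + f_B·(-25.4) = -41.8 − (-14.494) = -27.306
Substitute f_B = 0.610 − f_C:
f_C·(-52.8 − -25.4) = -27.306 − 0.610×(-25.4) = -11.812
f_C = -11.812 / -27.4 = 0.4311

0.431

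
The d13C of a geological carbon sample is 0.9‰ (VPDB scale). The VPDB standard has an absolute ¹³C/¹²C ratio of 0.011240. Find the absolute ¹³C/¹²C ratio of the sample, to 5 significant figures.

R_sample = R_standard × (d13C/1000 + 1)
R_sample = 0.011240 × (0.9/1000 + 1) = 0.011240 × 1.000900
R_sample = 0.0112501

0.011250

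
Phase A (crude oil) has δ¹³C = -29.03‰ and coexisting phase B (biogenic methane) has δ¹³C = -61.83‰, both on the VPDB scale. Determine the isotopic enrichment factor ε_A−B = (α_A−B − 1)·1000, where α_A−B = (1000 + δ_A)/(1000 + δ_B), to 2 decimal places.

α_A−B = (1000 + -29.03) / (1000 + -61.83) = 970.97 / 938.17 = 1.034962
ε_A−B = (1.034962 − 1) × 1000 = 34.962‰
(The approximation ε ≈ δ_A − δ_B would give 32.80‰.)

34.96‰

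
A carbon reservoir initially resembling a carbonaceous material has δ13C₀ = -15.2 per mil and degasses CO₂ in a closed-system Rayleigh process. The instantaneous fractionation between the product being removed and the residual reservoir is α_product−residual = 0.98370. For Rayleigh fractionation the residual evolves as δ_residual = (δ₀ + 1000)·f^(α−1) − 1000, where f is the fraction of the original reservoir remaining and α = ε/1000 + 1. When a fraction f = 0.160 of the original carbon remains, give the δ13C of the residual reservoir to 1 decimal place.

14.7 per mil

Rayleigh residual: δ_res = (δ₀ + 1000)·f^(α−1) − 1000
α − 1 = -0.01630
f^(α−1) = 0.160^(-0.01630) = 1.030322
δ_res = (-15.2 + 1000) × 1.030322 − 1000 = 1014.661 − 1000 = 14.66 per mil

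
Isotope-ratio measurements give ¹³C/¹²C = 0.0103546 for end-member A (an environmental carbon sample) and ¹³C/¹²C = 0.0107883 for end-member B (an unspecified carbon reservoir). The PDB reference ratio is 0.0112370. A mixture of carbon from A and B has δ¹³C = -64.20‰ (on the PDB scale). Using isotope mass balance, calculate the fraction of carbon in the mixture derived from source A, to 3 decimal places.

0.629

δ_A = (0.0103546/0.0112370 − 1)×1000 = (0.921474 − 1)×1000 = -78.526‰
δ_B = (0.0107883/0.0112370 − 1)×1000 = (0.960069 − 1)×1000 = -39.931‰
f_A = (δ_mix − δ_B)/(δ_A − δ_B) = (-64.20 − (-39.931))/(-78.526 − (-39.931))
f_A = -24.269 / -38.596 = 0.6288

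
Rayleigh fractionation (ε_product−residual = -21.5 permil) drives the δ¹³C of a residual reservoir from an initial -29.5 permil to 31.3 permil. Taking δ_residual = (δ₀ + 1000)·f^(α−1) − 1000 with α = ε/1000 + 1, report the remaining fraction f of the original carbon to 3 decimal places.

α − 1 = ε/1000 = -0.0215
(δ_res + 1000)/(δ₀ + 1000) = (31.3 + 1000)/(-29.5 + 1000) = 1031.3/970.5 = 1.062648
f = 1.062648^(1/-0.0215) = exp(ln(1.062648)/-0.0215) = exp(0.06076/-0.0215)
f = exp(-2.8262) = 0.0592

0.059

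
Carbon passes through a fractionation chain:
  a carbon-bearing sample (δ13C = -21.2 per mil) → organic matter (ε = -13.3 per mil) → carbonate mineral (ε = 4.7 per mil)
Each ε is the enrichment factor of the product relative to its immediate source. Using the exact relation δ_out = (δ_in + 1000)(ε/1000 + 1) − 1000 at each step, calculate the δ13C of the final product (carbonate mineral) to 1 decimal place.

-29.7 per mil

step 1: δ = (-21.20 + 1000)·(-13.3/1000 + 1) − 1000 = -34.22 per mil
step 2: δ = (-34.22 + 1000)·(4.7/1000 + 1) − 1000 = -29.68 per mil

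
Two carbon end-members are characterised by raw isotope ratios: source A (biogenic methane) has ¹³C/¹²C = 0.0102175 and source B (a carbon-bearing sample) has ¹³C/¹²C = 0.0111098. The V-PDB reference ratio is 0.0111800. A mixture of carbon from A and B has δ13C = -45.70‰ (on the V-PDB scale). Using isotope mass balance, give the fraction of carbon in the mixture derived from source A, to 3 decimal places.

0.494

δ_A = (0.0102175/0.0111800 − 1)×1000 = (0.913909 − 1)×1000 = -86.091‰
δ_B = (0.0111098/0.0111800 − 1)×1000 = (0.993721 − 1)×1000 = -6.279‰
f_A = (δ_mix − δ_B)/(δ_A − δ_B) = (-45.70 − (-6.279))/(-86.091 − (-6.279))
f_A = -39.421 / -79.812 = 0.4939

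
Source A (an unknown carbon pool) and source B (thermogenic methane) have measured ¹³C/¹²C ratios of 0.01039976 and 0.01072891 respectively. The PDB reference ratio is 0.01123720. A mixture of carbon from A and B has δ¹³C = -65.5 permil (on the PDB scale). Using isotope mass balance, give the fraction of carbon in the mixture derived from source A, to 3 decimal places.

0.692

δ_A = (0.01039976/0.01123720 − 1)×1000 = (0.925476 − 1)×1000 = -74.524 permil
δ_B = (0.01072891/0.01123720 − 1)×1000 = (0.954767 − 1)×1000 = -45.233 permil
f_A = (δ_mix − δ_B)/(δ_A − δ_B) = (-65.5 − (-45.233))/(-74.524 − (-45.233))
f_A = -20.267 / -29.291 = 0.6919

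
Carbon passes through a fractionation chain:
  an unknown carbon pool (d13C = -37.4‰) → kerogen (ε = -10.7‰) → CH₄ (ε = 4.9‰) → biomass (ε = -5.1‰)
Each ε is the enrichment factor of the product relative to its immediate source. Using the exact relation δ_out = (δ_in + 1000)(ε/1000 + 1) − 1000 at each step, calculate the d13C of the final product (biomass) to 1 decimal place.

-47.9‰

step 1: δ = (-37.40 + 1000)·(-10.7/1000 + 1) − 1000 = -47.70‰
step 2: δ = (-47.70 + 1000)·(4.9/1000 + 1) − 1000 = -43.03‰
step 3: δ = (-43.03 + 1000)·(-5.1/1000 + 1) − 1000 = -47.91‰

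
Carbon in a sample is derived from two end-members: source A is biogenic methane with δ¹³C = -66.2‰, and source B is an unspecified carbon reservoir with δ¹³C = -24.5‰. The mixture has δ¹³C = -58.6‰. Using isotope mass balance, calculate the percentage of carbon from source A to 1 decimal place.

81.8%

δ_mix = f_A·δ_A + (1 − f_A)·δ_B  ⇒  f_A = (δ_mix − δ_B)/(δ_A − δ_B)
f_A = (-58.6 − (-24.5)) / (-66.2 − (-24.5))
f_A = -34.1 / -41.7 = 0.8177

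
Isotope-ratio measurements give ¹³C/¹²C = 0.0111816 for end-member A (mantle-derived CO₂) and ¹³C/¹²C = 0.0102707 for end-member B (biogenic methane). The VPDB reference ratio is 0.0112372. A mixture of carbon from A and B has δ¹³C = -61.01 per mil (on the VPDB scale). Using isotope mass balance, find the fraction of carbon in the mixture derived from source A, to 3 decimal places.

0.308

δ_A = (0.0111816/0.0112372 − 1)×1000 = (0.995052 − 1)×1000 = -4.948 per mil
δ_B = (0.0102707/0.0112372 − 1)×1000 = (0.913991 − 1)×1000 = -86.009 per mil
f_A = (δ_mix − δ_B)/(δ_A − δ_B) = (-61.01 − (-86.009))/(-4.948 − (-86.009))
f_A = 24.999 / 81.061 = 0.3084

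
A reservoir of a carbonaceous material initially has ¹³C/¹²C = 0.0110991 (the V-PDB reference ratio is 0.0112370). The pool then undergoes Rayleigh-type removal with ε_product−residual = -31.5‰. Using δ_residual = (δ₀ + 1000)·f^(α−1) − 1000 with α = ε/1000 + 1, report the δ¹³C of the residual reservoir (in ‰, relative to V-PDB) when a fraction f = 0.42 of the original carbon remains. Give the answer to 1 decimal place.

15.1‰

δ₀ = (0.0110991/0.0112370 − 1)×1000 = (0.987728 − 1)×1000 = -12.272‰
α − 1 = ε/1000 = -0.0315
f^(α−1) = 0.42^(-0.0315) = 1.027703
δ_res = (-12.272 + 1000) × 1.027703 − 1000 = 1015.091 − 1000 = 15.09‰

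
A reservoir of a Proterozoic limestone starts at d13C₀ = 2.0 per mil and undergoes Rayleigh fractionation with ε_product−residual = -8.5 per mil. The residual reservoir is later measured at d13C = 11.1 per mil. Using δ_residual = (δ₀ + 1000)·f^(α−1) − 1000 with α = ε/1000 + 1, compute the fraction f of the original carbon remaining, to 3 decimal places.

0.345

α − 1 = ε/1000 = -0.0085
(δ_res + 1000)/(δ₀ + 1000) = (11.1 + 1000)/(2.0 + 1000) = 1011.1/1002.0 = 1.009082
f = 1.009082^(1/-0.0085) = exp(ln(1.009082)/-0.0085) = exp(0.00904/-0.0085)
f = exp(-1.0636) = 0.3452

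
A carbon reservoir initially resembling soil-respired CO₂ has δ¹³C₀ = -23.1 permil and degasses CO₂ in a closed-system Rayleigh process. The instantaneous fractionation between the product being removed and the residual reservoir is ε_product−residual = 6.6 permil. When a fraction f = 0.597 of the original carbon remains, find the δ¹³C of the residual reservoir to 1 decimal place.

-26.4 permil

Rayleigh residual: δ_res = (δ₀ + 1000)·f^(α−1) − 1000
α = ε/1000 + 1 = 1.00660, so α − 1 = 0.00660
f^(α−1) = 0.597^(0.00660) = 0.996601
δ_res = (-23.1 + 1000) × 0.996601 − 1000 = 973.580 − 1000 = -26.42 permil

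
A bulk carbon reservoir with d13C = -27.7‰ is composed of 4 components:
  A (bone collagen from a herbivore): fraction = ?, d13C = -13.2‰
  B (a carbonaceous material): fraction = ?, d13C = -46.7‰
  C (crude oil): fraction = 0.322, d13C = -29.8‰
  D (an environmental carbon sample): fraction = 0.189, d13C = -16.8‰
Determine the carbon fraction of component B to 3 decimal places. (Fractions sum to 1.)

Let f_B and f_A be the unknown fractions; fractions sum to 1 so f_B + f_A = 0.489.
Mass balance: Σ fᵢ·δᵢ = δ_bulk ⇒ f_B·(-46.7) + f_A·(-13.2) = -27.7 − (-12.771) = -14.929
Substitute f_A = 0.489 − f_B:
f_B·(-46.7 − -13.2) = -14.929 − 0.489×(-13.2) = -8.474
f_B = -8.474 / -33.5 = 0.2530

0.253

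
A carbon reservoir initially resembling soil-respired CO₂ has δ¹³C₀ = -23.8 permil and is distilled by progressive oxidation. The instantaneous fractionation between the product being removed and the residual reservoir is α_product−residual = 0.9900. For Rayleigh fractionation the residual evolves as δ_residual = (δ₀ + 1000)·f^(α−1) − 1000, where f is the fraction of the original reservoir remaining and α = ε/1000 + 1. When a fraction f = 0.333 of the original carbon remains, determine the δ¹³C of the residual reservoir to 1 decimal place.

-13.0 permil

Rayleigh residual: δ_res = (δ₀ + 1000)·f^(α−1) − 1000
α − 1 = -0.01000
f^(α−1) = 0.333^(-0.01000) = 1.011057
δ_res = (-23.8 + 1000) × 1.011057 − 1000 = 986.994 − 1000 = -13.01 permil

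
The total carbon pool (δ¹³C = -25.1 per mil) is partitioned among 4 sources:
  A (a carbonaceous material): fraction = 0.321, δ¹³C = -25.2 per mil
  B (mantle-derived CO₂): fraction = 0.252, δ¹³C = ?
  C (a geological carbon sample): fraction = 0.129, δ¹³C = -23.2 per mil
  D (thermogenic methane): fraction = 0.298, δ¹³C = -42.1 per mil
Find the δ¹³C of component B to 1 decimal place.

Isotope mass balance: δ_bulk = Σ fᵢ·δᵢ.
-25.1 = 0.321×(-25.2) + 0.252×δ_B + 0.129×(-23.2) + 0.298×(-42.1)
0.252·δ_B = -25.1 − (-23.628) = -1.472
δ_B = -1.472 / 0.252 = -5.84 per mil

-5.8 per mil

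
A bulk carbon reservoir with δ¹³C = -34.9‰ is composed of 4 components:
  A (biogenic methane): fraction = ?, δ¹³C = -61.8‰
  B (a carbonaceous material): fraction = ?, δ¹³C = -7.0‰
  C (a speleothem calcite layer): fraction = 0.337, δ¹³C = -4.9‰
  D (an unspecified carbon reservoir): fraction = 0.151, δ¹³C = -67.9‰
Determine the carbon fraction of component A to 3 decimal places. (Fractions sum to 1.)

0.354

Let f_A and f_B be the unknown fractions; fractions sum to 1 so f_A + f_B = 0.512.
Mass balance: Σ fᵢ·δᵢ = δ_bulk ⇒ f_A·(-61.8) + f_B·(-7.0) = -34.9 − (-11.904) = -22.996
Substitute f_B = 0.512 − f_A:
f_A·(-61.8 − -7.0) = -22.996 − 0.512×(-7.0) = -19.412
f_A = -19.412 / -54.8 = 0.3542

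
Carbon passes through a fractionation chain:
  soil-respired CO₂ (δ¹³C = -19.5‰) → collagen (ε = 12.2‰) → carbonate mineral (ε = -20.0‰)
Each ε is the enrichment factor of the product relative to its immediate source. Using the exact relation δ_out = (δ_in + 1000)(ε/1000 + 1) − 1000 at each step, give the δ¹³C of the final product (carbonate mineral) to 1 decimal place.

-27.4‰

step 1: δ = (-19.50 + 1000)·(12.2/1000 + 1) − 1000 = -7.54‰
step 2: δ = (-7.54 + 1000)·(-20.0/1000 + 1) − 1000 = -27.39‰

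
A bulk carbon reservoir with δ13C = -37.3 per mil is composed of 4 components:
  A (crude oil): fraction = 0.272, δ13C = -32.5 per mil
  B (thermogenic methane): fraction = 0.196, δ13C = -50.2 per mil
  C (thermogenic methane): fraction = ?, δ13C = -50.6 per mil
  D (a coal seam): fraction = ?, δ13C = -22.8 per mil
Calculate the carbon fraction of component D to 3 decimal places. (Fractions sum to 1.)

0.299

Let f_D and f_C be the unknown fractions; fractions sum to 1 so f_D + f_C = 0.532.
Mass balance: Σ fᵢ·δᵢ = δ_bulk ⇒ f_D·(-22.8) + f_C·(-50.6) = -37.3 − (-18.679) = -18.621
Substitute f_C = 0.532 − f_D:
f_D·(-22.8 − -50.6) = -18.621 − 0.532×(-50.6) = 8.298
f_D = 8.298 / 27.8 = 0.2985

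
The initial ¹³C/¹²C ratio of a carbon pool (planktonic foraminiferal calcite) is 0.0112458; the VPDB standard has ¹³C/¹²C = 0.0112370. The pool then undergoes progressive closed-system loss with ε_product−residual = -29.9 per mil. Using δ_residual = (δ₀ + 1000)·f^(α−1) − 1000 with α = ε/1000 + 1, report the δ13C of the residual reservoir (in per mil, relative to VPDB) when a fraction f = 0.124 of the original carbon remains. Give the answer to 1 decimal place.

65.2 per mil

δ₀ = (0.0112458/0.0112370 − 1)×1000 = (1.000783 − 1)×1000 = 0.783 per mil
α − 1 = ε/1000 = -0.0299
f^(α−1) = 0.124^(-0.0299) = 1.064404
δ_res = (0.783 + 1000) × 1.064404 − 1000 = 1065.238 − 1000 = 65.24 per mil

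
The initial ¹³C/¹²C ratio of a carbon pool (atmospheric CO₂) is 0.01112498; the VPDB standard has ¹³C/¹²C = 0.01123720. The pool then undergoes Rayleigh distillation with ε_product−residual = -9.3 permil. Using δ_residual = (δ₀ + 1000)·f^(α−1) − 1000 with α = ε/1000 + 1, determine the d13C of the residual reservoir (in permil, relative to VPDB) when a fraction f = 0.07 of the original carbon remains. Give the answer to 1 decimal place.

14.8 permil

δ₀ = (0.01112498/0.01123720 − 1)×1000 = (0.990014 − 1)×1000 = -9.986 permil
α − 1 = ε/1000 = -0.0093
f^(α−1) = 0.07^(-0.0093) = 1.025039
δ_res = (-9.986 + 1000) × 1.025039 − 1000 = 1014.803 − 1000 = 14.80 permil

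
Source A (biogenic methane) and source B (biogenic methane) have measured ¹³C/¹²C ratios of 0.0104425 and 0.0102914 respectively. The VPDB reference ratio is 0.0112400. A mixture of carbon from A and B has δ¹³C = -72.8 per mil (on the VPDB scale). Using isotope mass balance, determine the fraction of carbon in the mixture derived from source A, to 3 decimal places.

0.863

δ_A = (0.0104425/0.0112400 − 1)×1000 = (0.929048 − 1)×1000 = -70.952 per mil
δ_B = (0.0102914/0.0112400 − 1)×1000 = (0.915605 − 1)×1000 = -84.395 per mil
f_A = (δ_mix − δ_B)/(δ_A − δ_B) = (-72.8 − (-84.395))/(-70.952 − (-84.395))
f_A = 11.595 / 13.443 = 0.8625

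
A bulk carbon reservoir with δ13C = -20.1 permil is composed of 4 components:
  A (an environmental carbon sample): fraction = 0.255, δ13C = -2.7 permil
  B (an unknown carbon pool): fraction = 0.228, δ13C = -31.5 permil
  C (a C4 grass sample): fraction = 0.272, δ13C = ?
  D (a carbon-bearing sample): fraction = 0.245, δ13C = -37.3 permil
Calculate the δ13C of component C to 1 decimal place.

Isotope mass balance: δ_bulk = Σ fᵢ·δᵢ.
-20.1 = 0.255×(-2.7) + 0.228×(-31.5) + 0.272×δ_C + 0.245×(-37.3)
0.272·δ_C = -20.1 − (-17.009) = -3.091
δ_C = -3.091 / 0.272 = -11.36 permil

-11.4 permil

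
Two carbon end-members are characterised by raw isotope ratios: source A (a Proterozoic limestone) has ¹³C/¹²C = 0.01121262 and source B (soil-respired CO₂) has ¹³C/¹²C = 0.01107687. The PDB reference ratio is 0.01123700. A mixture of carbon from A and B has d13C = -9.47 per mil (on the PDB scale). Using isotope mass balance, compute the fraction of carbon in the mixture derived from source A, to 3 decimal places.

0.396

δ_A = (0.01121262/0.01123700 − 1)×1000 = (0.997830 − 1)×1000 = -2.170 per mil
δ_B = (0.01107687/0.01123700 − 1)×1000 = (0.985750 − 1)×1000 = -14.250 per mil
f_A = (δ_mix − δ_B)/(δ_A − δ_B) = (-9.47 − (-14.250))/(-2.170 − (-14.250))
f_A = 4.780 / 12.081 = 0.3957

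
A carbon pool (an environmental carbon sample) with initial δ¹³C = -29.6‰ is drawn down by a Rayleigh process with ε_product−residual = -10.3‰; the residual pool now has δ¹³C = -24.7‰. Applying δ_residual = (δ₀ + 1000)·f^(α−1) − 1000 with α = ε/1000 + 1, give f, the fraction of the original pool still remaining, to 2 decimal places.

α − 1 = ε/1000 = -0.0103
(δ_res + 1000)/(δ₀ + 1000) = (-24.7 + 1000)/(-29.6 + 1000) = 975.3/970.4 = 1.005049
f = 1.005049^(1/-0.0103) = exp(ln(1.005049)/-0.0103) = exp(0.00504/-0.0103)
f = exp(-0.4890) = 0.6132

0.61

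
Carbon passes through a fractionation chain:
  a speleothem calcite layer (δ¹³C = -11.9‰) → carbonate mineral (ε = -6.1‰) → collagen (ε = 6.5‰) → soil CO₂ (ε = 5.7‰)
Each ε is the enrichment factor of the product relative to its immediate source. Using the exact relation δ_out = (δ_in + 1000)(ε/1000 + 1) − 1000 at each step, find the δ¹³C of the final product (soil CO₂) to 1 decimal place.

step 1: δ = (-11.90 + 1000)·(-6.1/1000 + 1) − 1000 = -17.93‰
step 2: δ = (-17.93 + 1000)·(6.5/1000 + 1) − 1000 = -11.54‰
step 3: δ = (-11.54 + 1000)·(5.7/1000 + 1) − 1000 = -5.91‰

-5.9‰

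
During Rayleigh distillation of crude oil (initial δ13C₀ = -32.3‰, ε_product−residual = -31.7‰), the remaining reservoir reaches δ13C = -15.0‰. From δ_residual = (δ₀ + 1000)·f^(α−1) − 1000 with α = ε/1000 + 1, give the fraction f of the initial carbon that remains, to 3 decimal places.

α − 1 = ε/1000 = -0.0317
(δ_res + 1000)/(δ₀ + 1000) = (-15.0 + 1000)/(-32.3 + 1000) = 985.0/967.7 = 1.017877
f = 1.017877^(1/-0.0317) = exp(ln(1.017877)/-0.0317) = exp(0.01772/-0.0317)
f = exp(-0.5590) = 0.5718

0.572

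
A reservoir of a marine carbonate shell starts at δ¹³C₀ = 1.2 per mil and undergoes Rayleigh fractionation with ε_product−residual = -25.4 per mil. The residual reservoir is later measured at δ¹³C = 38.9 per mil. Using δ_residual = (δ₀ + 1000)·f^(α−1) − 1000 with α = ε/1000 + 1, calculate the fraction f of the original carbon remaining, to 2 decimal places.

α − 1 = ε/1000 = -0.0254
(δ_res + 1000)/(δ₀ + 1000) = (38.9 + 1000)/(1.2 + 1000) = 1038.9/1001.2 = 1.037655
f = 1.037655^(1/-0.0254) = exp(ln(1.037655)/-0.0254) = exp(0.03696/-0.0254)
f = exp(-1.4552) = 0.2333

0.23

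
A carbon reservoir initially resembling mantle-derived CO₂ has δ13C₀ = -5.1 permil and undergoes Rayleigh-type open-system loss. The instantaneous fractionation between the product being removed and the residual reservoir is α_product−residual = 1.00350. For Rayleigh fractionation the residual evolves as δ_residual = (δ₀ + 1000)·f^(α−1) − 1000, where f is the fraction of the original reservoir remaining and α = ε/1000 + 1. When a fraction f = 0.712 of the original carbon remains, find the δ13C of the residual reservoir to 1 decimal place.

-6.3 permil

Rayleigh residual: δ_res = (δ₀ + 1000)·f^(α−1) − 1000
α − 1 = 0.00350
f^(α−1) = 0.712^(0.00350) = 0.998812
δ_res = (-5.1 + 1000) × 0.998812 − 1000 = 993.718 − 1000 = -6.28 permil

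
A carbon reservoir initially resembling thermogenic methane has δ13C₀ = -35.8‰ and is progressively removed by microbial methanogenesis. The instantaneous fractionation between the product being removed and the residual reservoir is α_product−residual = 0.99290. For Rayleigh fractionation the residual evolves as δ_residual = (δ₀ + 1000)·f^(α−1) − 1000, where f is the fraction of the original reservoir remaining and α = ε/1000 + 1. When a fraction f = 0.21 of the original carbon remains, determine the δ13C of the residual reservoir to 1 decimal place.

Rayleigh residual: δ_res = (δ₀ + 1000)·f^(α−1) − 1000
α − 1 = -0.00710
f^(α−1) = 0.21^(-0.00710) = 1.011142
δ_res = (-35.8 + 1000) × 1.011142 − 1000 = 974.943 − 1000 = -25.06‰

-25.1‰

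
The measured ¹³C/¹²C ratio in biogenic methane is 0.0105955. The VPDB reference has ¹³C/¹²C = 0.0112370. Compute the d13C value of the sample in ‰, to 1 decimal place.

d13C = (R_sample / R_standard − 1) × 1000
R_sample / R_standard = 0.0105955 / 0.0112370 = 0.942912
d13C = (0.942912 − 1) × 1000 = -57.09‰

-57.1‰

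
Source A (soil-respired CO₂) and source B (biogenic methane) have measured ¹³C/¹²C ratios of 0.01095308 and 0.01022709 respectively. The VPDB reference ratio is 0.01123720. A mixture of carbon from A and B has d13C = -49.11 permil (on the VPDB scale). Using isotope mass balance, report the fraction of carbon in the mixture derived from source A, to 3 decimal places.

0.631

δ_A = (0.01095308/0.01123720 − 1)×1000 = (0.974716 − 1)×1000 = -25.284 permil
δ_B = (0.01022709/0.01123720 − 1)×1000 = (0.910110 − 1)×1000 = -89.890 permil
f_A = (δ_mix − δ_B)/(δ_A − δ_B) = (-49.11 − (-89.890))/(-25.284 − (-89.890))
f_A = 40.780 / 64.606 = 0.6312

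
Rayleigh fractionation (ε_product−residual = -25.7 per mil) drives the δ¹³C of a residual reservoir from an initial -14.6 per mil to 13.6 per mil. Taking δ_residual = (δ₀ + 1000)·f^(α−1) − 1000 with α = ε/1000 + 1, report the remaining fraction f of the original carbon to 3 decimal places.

α − 1 = ε/1000 = -0.0257
(δ_res + 1000)/(δ₀ + 1000) = (13.6 + 1000)/(-14.6 + 1000) = 1013.6/985.4 = 1.028618
f = 1.028618^(1/-0.0257) = exp(ln(1.028618)/-0.0257) = exp(0.02822/-0.0257)
f = exp(-1.0979) = 0.3336

0.334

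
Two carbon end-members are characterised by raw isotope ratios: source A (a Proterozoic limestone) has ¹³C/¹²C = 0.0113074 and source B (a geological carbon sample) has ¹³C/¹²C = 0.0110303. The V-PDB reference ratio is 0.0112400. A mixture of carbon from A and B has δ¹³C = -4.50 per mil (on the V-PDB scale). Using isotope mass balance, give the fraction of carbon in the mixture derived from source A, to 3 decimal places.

δ_A = (0.0113074/0.0112400 − 1)×1000 = (1.005996 − 1)×1000 = 5.996 per mil
δ_B = (0.0110303/0.0112400 − 1)×1000 = (0.981343 − 1)×1000 = -18.657 per mil
f_A = (δ_mix − δ_B)/(δ_A − δ_B) = (-4.50 − (-18.657))/(5.996 − (-18.657))
f_A = 14.157 / 24.653 = 0.5742

0.574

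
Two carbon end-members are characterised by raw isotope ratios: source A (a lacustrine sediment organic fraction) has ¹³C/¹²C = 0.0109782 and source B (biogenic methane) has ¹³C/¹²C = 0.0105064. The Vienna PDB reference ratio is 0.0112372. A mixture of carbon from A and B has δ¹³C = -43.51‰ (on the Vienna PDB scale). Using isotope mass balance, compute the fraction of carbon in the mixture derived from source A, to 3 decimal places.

0.513

δ_A = (0.0109782/0.0112372 − 1)×1000 = (0.976952 − 1)×1000 = -23.048‰
δ_B = (0.0105064/0.0112372 − 1)×1000 = (0.934966 − 1)×1000 = -65.034‰
f_A = (δ_mix − δ_B)/(δ_A − δ_B) = (-43.51 − (-65.034))/(-23.048 − (-65.034))
f_A = 21.524 / 41.986 = 0.5127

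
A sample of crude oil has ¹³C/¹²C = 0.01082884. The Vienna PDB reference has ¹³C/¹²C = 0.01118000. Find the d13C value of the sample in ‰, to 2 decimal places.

d13C = (R_sample / R_standard − 1) × 1000
R_sample / R_standard = 0.01082884 / 0.01118000 = 0.968590
d13C = (0.968590 − 1) × 1000 = -31.410‰

-31.41‰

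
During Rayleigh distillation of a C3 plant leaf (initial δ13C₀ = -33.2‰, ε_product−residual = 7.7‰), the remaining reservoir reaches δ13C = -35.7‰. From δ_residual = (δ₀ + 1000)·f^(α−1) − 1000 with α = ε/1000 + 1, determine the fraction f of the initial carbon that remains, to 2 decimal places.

0.71

α − 1 = ε/1000 = 0.0077
(δ_res + 1000)/(δ₀ + 1000) = (-35.7 + 1000)/(-33.2 + 1000) = 964.3/966.8 = 0.997414
f = 0.997414^(1/0.0077) = exp(ln(0.997414)/0.0077) = exp(-0.00259/0.0077)
f = exp(-0.3363) = 0.7144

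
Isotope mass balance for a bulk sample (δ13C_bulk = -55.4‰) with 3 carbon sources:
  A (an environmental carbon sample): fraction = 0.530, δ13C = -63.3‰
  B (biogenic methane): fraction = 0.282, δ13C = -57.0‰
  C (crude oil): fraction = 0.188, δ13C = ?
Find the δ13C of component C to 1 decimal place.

-30.7‰

Isotope mass balance: δ_bulk = Σ fᵢ·δᵢ.
-55.4 = 0.530×(-63.3) + 0.282×(-57.0) + 0.188×δ_C
0.188·δ_C = -55.4 − (-49.623) = -5.777
δ_C = -5.777 / 0.188 = -30.73‰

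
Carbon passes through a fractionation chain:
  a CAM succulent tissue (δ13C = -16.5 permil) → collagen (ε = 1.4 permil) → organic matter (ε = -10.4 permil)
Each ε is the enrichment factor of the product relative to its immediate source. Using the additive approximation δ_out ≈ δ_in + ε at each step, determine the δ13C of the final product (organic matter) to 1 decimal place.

step 1: δ ≈ -16.5 + (1.4) = -15.1 permil
step 2: δ ≈ -15.1 + (-10.4) = -25.5 permil

-25.5 permil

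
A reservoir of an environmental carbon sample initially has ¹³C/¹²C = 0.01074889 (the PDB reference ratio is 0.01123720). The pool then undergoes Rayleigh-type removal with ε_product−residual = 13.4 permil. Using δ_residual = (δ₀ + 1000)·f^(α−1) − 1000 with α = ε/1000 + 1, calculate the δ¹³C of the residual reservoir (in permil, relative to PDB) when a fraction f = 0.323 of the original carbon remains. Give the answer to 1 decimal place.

-57.8 permil

δ₀ = (0.01074889/0.01123720 − 1)×1000 = (0.956545 − 1)×1000 = -43.455 permil
α − 1 = ε/1000 = 0.0134
f^(α−1) = 0.323^(0.0134) = 0.984971
δ_res = (-43.455 + 1000) × 0.984971 − 1000 = 942.169 − 1000 = -57.83 permil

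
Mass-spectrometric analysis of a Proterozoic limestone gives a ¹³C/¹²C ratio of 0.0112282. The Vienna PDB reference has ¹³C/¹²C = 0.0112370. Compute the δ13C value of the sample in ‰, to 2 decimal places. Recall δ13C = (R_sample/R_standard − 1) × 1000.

-0.78‰

δ13C = (R_sample / R_standard − 1) × 1000
R_sample / R_standard = 0.0112282 / 0.0112370 = 0.999217
δ13C = (0.999217 − 1) × 1000 = -0.783‰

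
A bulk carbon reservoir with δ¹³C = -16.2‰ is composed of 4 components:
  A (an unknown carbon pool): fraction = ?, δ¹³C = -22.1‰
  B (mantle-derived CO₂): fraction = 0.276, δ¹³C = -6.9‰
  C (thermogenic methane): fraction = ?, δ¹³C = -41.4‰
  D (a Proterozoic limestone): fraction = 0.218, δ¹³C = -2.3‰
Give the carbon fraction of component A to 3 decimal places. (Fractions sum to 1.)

Let f_A and f_C be the unknown fractions; fractions sum to 1 so f_A + f_C = 0.506.
Mass balance: Σ fᵢ·δᵢ = δ_bulk ⇒ f_A·(-22.1) + f_C·(-41.4) = -16.2 − (-2.406) = -13.794
Substitute f_C = 0.506 − f_A:
f_A·(-22.1 − -41.4) = -13.794 − 0.506×(-41.4) = 7.154
f_A = 7.154 / 19.3 = 0.3707

0.371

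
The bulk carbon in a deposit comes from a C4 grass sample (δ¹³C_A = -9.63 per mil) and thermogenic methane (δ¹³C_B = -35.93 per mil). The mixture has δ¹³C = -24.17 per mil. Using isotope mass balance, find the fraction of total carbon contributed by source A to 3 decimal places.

0.447

δ_mix = f_A·δ_A + (1 − f_A)·δ_B  ⇒  f_A = (δ_mix − δ_B)/(δ_A − δ_B)
f_A = (-24.17 − (-35.93)) / (-9.63 − (-35.93))
f_A = 11.76 / 26.30 = 0.4471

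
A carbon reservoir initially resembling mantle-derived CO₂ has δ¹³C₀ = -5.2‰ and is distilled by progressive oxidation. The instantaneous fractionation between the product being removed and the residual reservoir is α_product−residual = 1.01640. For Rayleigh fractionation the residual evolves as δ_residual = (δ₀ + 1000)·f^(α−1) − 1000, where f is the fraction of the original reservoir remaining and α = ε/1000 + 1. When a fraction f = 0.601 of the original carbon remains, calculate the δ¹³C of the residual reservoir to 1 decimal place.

-13.5‰

Rayleigh residual: δ_res = (δ₀ + 1000)·f^(α−1) − 1000
α − 1 = 0.01640
f^(α−1) = 0.601^(0.01640) = 0.991685
δ_res = (-5.2 + 1000) × 0.991685 − 1000 = 986.528 − 1000 = -13.47‰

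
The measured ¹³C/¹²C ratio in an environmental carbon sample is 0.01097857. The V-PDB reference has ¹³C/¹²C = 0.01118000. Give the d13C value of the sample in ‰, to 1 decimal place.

d13C = (R_sample / R_standard − 1) × 1000
R_sample / R_standard = 0.01097857 / 0.01118000 = 0.981983
d13C = (0.981983 − 1) × 1000 = -18.02‰

-18.0‰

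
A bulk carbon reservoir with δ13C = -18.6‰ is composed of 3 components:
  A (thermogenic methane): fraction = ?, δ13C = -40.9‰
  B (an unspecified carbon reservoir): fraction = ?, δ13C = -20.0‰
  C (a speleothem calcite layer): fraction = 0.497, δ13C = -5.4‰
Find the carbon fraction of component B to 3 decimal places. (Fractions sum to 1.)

Let f_B and f_A be the unknown fractions; fractions sum to 1 so f_B + f_A = 0.503.
Mass balance: Σ fᵢ·δᵢ = δ_bulk ⇒ f_B·(-20.0) + f_A·(-40.9) = -18.6 − (-2.684) = -15.916
Substitute f_A = 0.503 − f_B:
f_B·(-20.0 − -40.9) = -15.916 − 0.503×(-40.9) = 4.656
f_B = 4.656 / 20.9 = 0.2228

0.223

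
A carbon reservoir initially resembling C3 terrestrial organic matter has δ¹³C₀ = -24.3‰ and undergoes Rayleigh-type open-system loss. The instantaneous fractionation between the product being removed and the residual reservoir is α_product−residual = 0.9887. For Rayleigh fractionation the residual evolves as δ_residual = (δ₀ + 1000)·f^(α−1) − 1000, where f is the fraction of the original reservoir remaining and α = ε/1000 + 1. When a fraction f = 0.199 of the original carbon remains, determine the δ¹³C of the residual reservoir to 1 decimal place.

Rayleigh residual: δ_res = (δ₀ + 1000)·f^(α−1) − 1000
α − 1 = -0.01130
f^(α−1) = 0.199^(-0.01130) = 1.018411
δ_res = (-24.3 + 1000) × 1.018411 − 1000 = 993.663 − 1000 = -6.34‰

-6.3‰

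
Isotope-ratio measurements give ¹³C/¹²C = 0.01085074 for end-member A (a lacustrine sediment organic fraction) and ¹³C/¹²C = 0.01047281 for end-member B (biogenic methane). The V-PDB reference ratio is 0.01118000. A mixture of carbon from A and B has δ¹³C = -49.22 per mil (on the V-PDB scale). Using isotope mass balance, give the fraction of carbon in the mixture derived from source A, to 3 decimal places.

δ_A = (0.01085074/0.01118000 − 1)×1000 = (0.970549 − 1)×1000 = -29.451 per mil
δ_B = (0.01047281/0.01118000 − 1)×1000 = (0.936745 − 1)×1000 = -63.255 per mil
f_A = (δ_mix − δ_B)/(δ_A − δ_B) = (-49.22 − (-63.255))/(-29.451 − (-63.255))
f_A = 14.035 / 33.804 = 0.4152

0.415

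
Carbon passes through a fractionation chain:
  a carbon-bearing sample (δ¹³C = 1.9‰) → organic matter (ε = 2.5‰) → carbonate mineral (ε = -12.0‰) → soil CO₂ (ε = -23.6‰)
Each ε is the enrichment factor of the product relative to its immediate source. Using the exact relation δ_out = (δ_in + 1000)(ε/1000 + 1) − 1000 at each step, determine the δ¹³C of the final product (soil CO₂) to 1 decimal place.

step 1: δ = (1.90 + 1000)·(2.5/1000 + 1) − 1000 = 4.40‰
step 2: δ = (4.40 + 1000)·(-12.0/1000 + 1) − 1000 = -7.65‰
step 3: δ = (-7.65 + 1000)·(-23.6/1000 + 1) − 1000 = -31.07‰

-31.1‰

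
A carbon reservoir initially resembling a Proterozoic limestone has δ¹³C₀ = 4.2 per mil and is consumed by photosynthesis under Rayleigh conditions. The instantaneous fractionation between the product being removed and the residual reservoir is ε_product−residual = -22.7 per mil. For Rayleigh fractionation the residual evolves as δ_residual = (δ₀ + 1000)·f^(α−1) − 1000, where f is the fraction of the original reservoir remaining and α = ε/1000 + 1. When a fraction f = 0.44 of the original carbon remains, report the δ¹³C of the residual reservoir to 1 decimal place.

23.1 per mil

Rayleigh residual: δ_res = (δ₀ + 1000)·f^(α−1) − 1000
α = ε/1000 + 1 = 0.97730, so α − 1 = -0.02270
f^(α−1) = 0.44^(-0.02270) = 1.018811
δ_res = (4.2 + 1000) × 1.018811 − 1000 = 1023.090 − 1000 = 23.09 per mil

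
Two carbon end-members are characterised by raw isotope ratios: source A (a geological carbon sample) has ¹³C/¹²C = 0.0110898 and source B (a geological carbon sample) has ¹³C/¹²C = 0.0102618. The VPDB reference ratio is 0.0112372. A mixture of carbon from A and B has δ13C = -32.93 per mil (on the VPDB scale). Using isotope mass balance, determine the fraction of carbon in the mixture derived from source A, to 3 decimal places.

δ_A = (0.0110898/0.0112372 − 1)×1000 = (0.986883 − 1)×1000 = -13.117 per mil
δ_B = (0.0102618/0.0112372 − 1)×1000 = (0.913199 − 1)×1000 = -86.801 per mil
f_A = (δ_mix − δ_B)/(δ_A − δ_B) = (-32.93 − (-86.801))/(-13.117 − (-86.801))
f_A = 53.871 / 73.684 = 0.7311

0.731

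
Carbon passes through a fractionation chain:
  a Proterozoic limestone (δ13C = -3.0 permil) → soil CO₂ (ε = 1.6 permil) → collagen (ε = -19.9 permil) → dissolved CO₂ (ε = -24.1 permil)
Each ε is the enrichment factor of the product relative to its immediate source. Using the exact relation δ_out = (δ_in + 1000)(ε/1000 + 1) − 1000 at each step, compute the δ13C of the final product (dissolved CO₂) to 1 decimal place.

-44.9 permil

step 1: δ = (-3.00 + 1000)·(1.6/1000 + 1) − 1000 = -1.40 permil
step 2: δ = (-1.40 + 1000)·(-19.9/1000 + 1) − 1000 = -21.28 permil
step 3: δ = (-21.28 + 1000)·(-24.1/1000 + 1) − 1000 = -44.86 permil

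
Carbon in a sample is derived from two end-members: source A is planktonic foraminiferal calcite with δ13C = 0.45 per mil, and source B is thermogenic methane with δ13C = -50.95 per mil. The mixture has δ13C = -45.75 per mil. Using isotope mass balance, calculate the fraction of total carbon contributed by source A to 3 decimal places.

δ_mix = f_A·δ_A + (1 − f_A)·δ_B  ⇒  f_A = (δ_mix − δ_B)/(δ_A − δ_B)
f_A = (-45.75 − (-50.95)) / (0.45 − (-50.95))
f_A = 5.20 / 51.40 = 0.1012

0.101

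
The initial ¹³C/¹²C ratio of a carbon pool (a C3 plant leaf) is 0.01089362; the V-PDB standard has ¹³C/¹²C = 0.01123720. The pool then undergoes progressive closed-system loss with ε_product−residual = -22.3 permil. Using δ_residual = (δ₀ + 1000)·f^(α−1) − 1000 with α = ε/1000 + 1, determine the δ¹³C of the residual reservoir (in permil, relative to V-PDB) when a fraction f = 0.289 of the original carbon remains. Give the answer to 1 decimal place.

δ₀ = (0.01089362/0.01123720 − 1)×1000 = (0.969425 − 1)×1000 = -30.575 permil
α − 1 = ε/1000 = -0.0223
f^(α−1) = 0.289^(-0.0223) = 1.028068
δ_res = (-30.575 + 1000) × 1.028068 − 1000 = 996.635 − 1000 = -3.37 permil

-3.4 permil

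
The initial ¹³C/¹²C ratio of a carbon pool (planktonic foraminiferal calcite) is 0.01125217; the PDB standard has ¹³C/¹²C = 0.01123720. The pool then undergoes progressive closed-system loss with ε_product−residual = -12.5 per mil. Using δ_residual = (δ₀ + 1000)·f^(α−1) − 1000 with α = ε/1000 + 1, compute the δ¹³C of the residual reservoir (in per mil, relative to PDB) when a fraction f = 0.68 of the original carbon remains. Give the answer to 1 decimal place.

δ₀ = (0.01125217/0.01123720 − 1)×1000 = (1.001332 − 1)×1000 = 1.332 per mil
α − 1 = ε/1000 = -0.0125
f^(α−1) = 0.68^(-0.0125) = 1.004832
δ_res = (1.332 + 1000) × 1.004832 − 1000 = 1006.171 − 1000 = 6.17 per mil

6.2 per mil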